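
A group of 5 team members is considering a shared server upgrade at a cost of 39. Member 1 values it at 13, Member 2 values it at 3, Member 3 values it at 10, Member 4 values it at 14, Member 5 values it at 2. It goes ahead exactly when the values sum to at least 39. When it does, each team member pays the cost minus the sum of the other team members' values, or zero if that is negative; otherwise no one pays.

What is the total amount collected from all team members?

28

Total value 42 ≥ cost 39, so it is built.
Member 1: others sum to 29; max(0, 39 - 29) = 10.
Member 2: others sum to 39; max(0, 39 - 39) = 0.
Member 3: others sum to 32; max(0, 39 - 32) = 7.
Member 4: others sum to 28; max(0, 39 - 28) = 11.
Member 5: others sum to 40; max(0, 39 - 40) = 0.
Total collected = 10 + 0 + 7 + 11 + 0 = 28.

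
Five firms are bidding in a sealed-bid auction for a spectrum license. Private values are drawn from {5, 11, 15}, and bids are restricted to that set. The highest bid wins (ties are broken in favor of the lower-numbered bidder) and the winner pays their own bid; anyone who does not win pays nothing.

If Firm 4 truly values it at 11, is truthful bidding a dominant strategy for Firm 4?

Yes

Check each profile of the others' bids and compare truth against every alternative bid.
Others bid (5, 5, 5, 5): truth gives 0, best alternative gives 0.
Others bid (5, 5, 5, 11): truth gives 0, best alternative gives 0.
Others bid (5, 5, 5, 15): truth gives 0, best alternative gives 0.
Others bid (5, 5, 11, 5): truth gives 0, best alternative gives 0.
Others bid (5, 5, 11, 11): truth gives 0, best alternative gives 0.
Others bid (5, 5, 11, 15): truth gives 0, best alternative gives 0.
(Remaining 75 profiles checked similarly; truth is weakly best in each.)
In every case the truthful bid is at least as good as any alternative, so it is a dominant strategy.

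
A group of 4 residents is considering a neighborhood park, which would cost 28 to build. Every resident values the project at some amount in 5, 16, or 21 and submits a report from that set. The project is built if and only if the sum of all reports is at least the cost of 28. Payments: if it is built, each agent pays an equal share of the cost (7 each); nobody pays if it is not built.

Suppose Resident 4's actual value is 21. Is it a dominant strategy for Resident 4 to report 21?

Check each profile of the others' reports and compare truth against every alternative report.
Others report (5, 5, 5): truth gives 14, best alternative gives 14.
Others report (5, 5, 16): truth gives 14, best alternative gives 14.
Others report (5, 5, 21): truth gives 14, best alternative gives 14.
Others report (5, 16, 5): truth gives 14, best alternative gives 14.
Others report (5, 16, 16): truth gives 14, best alternative gives 14.
Others report (5, 16, 21): truth gives 14, best alternative gives 14.
(Remaining 21 profiles checked similarly; truth is weakly best in each.)
In every case the truthful report is at least as good as any alternative, so it is a dominant strategy.

Yes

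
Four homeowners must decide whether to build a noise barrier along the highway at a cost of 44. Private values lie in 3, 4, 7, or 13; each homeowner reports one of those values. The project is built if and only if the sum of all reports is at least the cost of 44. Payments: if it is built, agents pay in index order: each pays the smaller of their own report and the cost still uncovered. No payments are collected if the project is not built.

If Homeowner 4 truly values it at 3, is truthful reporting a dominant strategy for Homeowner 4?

Yes

Check each profile of the others' reports and compare truth against every alternative report.
Others report (3, 3, 3): truth gives 0, best alternative gives 0.
Others report (3, 3, 4): truth gives 0, best alternative gives 0.
Others report (3, 3, 7): truth gives 0, best alternative gives 0.
Others report (3, 3, 13): truth gives 0, best alternative gives 0.
Others report (3, 4, 3): truth gives 0, best alternative gives 0.
Others report (3, 4, 4): truth gives 0, best alternative gives 0.
(Remaining 58 profiles checked similarly; truth is weakly best in each.)
In every case the truthful report is at least as good as any alternative, so it is a dominant strategy.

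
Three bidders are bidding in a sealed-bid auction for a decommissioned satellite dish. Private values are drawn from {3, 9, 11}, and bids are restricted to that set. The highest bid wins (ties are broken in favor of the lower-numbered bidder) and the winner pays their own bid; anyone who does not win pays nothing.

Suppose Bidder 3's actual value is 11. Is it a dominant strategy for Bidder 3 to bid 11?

Consider the case where Bidder 1 bids 3 and Bidder 2 bids 3.
Truthful bid 11: wins, pays 11, utility 11 - 11 = 0.
Bid 9 instead: wins, pays 9, utility 11 - 9 = 2.
Since 2 > 0, bidding 9 is strictly better here, so truthful bidding is not dominant.

No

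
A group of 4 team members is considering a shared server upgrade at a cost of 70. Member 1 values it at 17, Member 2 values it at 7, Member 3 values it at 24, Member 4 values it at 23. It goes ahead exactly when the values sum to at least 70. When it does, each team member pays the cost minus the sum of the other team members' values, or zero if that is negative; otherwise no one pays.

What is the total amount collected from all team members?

67

Total value 71 ≥ cost 70, so it is built.
Member 1: others sum to 54; max(0, 70 - 54) = 16.
Member 2: others sum to 64; max(0, 70 - 64) = 6.
Member 3: others sum to 47; max(0, 70 - 47) = 23.
Member 4: others sum to 48; max(0, 70 - 48) = 22.
Total collected = 16 + 6 + 23 + 22 = 67.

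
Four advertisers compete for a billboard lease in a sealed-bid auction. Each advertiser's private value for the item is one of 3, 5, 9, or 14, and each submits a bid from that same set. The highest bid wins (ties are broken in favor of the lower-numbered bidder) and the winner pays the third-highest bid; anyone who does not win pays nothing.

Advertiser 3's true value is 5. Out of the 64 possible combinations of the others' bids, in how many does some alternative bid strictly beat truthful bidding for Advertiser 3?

6

Others bid (3, 3, 9): truth gives 0; bid 9 gives 2 > 0. Violating.
Others bid (3, 3, 14): truth gives 0; bid 14 gives 2 > 0. Violating.
Others bid (3, 5, 3): truth gives 0; bid 9 gives 2 > 0. Violating.
Others bid (3, 9, 3): truth gives 0; bid 14 gives 2 > 0. Violating.
Others bid (3, 3, 3): truth gives 2; no alternative beats it.
Others bid (3, 3, 5): truth gives 2; no alternative beats it.
(Checking all 64 profiles: 6 have a profitable deviation, 58 do not.)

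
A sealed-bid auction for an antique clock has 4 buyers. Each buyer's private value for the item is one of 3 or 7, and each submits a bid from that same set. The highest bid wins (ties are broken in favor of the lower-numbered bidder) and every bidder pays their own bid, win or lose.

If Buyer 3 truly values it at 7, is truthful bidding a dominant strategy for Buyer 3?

Consider the case where Buyer 1 bids 3, Buyer 2 bids 7 and Buyer 4 bids 3.
Truthful bid 7: loses but pays 7, utility -7.
Bid 3 instead: loses but pays 3, utility -3.
Since -3 > -7, bidding 3 is strictly better here, so truthful bidding is not dominant.

No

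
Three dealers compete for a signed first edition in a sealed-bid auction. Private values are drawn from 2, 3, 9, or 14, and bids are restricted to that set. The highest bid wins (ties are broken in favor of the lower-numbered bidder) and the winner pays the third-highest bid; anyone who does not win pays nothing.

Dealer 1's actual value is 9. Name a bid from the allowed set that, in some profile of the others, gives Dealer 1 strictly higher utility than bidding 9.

14

Suppose Dealer 2 bids 2 and Dealer 3 bids 14.
Bid 9: loses, pays 0, utility 0.
Bid 14: wins, pays 2, utility 9 - 2 = 7.
So bidding 14 beats truth here (7 > 0).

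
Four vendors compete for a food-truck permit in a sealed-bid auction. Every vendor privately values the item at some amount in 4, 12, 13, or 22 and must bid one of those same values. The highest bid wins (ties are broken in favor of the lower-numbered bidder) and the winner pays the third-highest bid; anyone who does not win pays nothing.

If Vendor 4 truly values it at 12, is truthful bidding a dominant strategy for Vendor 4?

No

Consider the case where Vendor 1 bids 4, Vendor 2 bids 4 and Vendor 3 bids 12.
Truthful bid 12: loses, pays 0, utility 0.
Bid 13 instead: wins, pays 4, utility 12 - 4 = 8.
Since 8 > 0, bidding 13 is strictly better here, so truthful bidding is not dominant.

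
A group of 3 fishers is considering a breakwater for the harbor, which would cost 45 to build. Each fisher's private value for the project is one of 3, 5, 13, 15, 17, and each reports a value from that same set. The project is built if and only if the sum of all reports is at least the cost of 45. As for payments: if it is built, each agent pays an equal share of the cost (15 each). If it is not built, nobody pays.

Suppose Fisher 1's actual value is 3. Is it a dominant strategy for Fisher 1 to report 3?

Yes

Check each profile of the others' reports and compare truth against every alternative report.
Others report (3, 3): truth gives 0, best alternative gives 0.
Others report (3, 5): truth gives 0, best alternative gives 0.
Others report (3, 13): truth gives 0, best alternative gives 0.
Others report (3, 15): truth gives 0, best alternative gives 0.
Others report (3, 17): truth gives 0, best alternative gives 0.
Others report (5, 3): truth gives 0, best alternative gives 0.
(Remaining 19 profiles checked similarly; truth is weakly best in each.)
In every case the truthful report is at least as good as any alternative, so it is a dominant strategy.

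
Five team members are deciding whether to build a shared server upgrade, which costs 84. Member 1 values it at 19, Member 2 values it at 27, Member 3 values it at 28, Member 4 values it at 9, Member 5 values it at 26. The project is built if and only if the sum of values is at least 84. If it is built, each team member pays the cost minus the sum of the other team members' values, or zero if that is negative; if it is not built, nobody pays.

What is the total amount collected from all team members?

Total value 109 ≥ cost 84, so it is built.
Member 1: others sum to 90; max(0, 84 - 90) = 0.
Member 2: others sum to 82; max(0, 84 - 82) = 2.
Member 3: others sum to 81; max(0, 84 - 81) = 3.
Member 4: others sum to 100; max(0, 84 - 100) = 0.
Member 5: others sum to 83; max(0, 84 - 83) = 1.
Total collected = 0 + 2 + 3 + 0 + 1 = 6.

6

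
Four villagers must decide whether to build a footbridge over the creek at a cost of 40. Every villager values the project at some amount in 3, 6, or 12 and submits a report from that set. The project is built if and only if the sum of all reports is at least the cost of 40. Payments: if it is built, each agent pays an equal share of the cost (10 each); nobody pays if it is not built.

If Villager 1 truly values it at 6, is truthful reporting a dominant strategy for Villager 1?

Consider the case where Villager 2 reports 12, Villager 3 reports 12 and Villager 4 reports 12.
Truthful report 6: project built, pays 10, utility 6 - 10 = -4.
Report 3 instead: project not built, utility 0.
Since 0 > -4, reporting 3 is strictly better here, so truthful reporting is not dominant.

No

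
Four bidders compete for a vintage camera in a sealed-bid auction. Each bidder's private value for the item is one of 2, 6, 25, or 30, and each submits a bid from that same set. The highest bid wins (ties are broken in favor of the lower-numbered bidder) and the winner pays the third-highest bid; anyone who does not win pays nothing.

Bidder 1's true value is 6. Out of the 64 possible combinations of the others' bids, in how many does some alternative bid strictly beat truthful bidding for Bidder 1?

Others bid (2, 2, 25): truth gives 0; bid 25 gives 4 > 0. Violating.
Others bid (2, 2, 30): truth gives 0; bid 30 gives 4 > 0. Violating.
Others bid (2, 25, 2): truth gives 0; bid 25 gives 4 > 0. Violating.
Others bid (2, 30, 2): truth gives 0; bid 30 gives 4 > 0. Violating.
Others bid (2, 2, 2): truth gives 4; no alternative beats it.
Others bid (2, 2, 6): truth gives 4; no alternative beats it.
(Checking all 64 profiles: 6 have a profitable deviation, 58 do not.)

6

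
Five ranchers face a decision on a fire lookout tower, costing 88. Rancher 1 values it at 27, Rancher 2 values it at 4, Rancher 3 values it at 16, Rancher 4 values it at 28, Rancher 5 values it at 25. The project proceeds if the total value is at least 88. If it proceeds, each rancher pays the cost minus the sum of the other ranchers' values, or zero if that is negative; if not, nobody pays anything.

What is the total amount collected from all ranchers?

48

Total value 100 ≥ cost 88, so it is built.
Rancher 1: others sum to 73; max(0, 88 - 73) = 15.
Rancher 2: others sum to 96; max(0, 88 - 96) = 0.
Rancher 3: others sum to 84; max(0, 88 - 84) = 4.
Rancher 4: others sum to 72; max(0, 88 - 72) = 16.
Rancher 5: others sum to 75; max(0, 88 - 75) = 13.
Total collected = 15 + 0 + 4 + 16 + 13 = 48.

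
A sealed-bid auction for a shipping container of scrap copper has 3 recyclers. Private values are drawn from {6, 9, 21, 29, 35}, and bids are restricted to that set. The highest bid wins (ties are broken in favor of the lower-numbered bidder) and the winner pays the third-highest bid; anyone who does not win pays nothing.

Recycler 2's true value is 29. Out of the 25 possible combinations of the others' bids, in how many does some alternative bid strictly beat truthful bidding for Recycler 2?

Others bid (6, 35): truth gives 0; bid 35 gives 23 > 0. Violating.
Others bid (9, 35): truth gives 0; bid 35 gives 20 > 0. Violating.
Others bid (21, 35): truth gives 0; bid 35 gives 8 > 0. Violating.
Others bid (29, 6): truth gives 0; bid 35 gives 23 > 0. Violating.
Others bid (6, 6): truth gives 23; no alternative beats it.
Others bid (6, 9): truth gives 23; no alternative beats it.
(Checking all 25 profiles: 6 have a profitable deviation, 19 do not.)

6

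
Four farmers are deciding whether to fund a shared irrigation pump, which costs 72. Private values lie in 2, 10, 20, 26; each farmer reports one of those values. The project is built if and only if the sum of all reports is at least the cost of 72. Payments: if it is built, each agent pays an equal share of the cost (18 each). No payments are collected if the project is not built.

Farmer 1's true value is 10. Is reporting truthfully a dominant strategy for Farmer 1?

Consider the case where Farmer 2 reports 10, Farmer 3 reports 26 and Farmer 4 reports 26.
Truthful report 10: project built, pays 18, utility 10 - 18 = -8.
Report 2 instead: project not built, utility 0.
Since 0 > -8, reporting 2 is strictly better here, so truthful reporting is not dominant.

No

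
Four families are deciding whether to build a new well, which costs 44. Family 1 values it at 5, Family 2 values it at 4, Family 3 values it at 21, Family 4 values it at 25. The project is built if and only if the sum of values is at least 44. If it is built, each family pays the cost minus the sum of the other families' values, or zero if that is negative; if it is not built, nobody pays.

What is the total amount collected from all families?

24

Total value 55 ≥ cost 44, so it is built.
Family 1: others sum to 50; max(0, 44 - 50) = 0.
Family 2: others sum to 51; max(0, 44 - 51) = 0.
Family 3: others sum to 34; max(0, 44 - 34) = 10.
Family 4: others sum to 30; max(0, 44 - 30) = 14.
Total collected = 0 + 0 + 10 + 14 = 24.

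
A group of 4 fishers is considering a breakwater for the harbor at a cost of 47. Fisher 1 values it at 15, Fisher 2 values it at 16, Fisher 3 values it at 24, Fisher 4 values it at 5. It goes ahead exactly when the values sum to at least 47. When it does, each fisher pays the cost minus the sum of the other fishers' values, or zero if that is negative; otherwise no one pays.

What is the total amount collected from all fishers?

Total value 60 ≥ cost 47, so it is built.
Fisher 1: others sum to 45; max(0, 47 - 45) = 2.
Fisher 2: others sum to 44; max(0, 47 - 44) = 3.
Fisher 3: others sum to 36; max(0, 47 - 36) = 11.
Fisher 4: others sum to 55; max(0, 47 - 55) = 0.
Total collected = 2 + 3 + 11 + 0 = 16.

16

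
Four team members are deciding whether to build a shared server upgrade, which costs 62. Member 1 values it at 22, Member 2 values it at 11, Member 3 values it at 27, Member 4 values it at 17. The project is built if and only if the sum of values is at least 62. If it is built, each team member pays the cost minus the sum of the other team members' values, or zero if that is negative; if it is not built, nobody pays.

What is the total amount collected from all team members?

21

Total value 77 ≥ cost 62, so it is built.
Member 1: others sum to 55; max(0, 62 - 55) = 7.
Member 2: others sum to 66; max(0, 62 - 66) = 0.
Member 3: others sum to 50; max(0, 62 - 50) = 12.
Member 4: others sum to 60; max(0, 62 - 60) = 2.
Total collected = 7 + 0 + 12 + 2 = 21.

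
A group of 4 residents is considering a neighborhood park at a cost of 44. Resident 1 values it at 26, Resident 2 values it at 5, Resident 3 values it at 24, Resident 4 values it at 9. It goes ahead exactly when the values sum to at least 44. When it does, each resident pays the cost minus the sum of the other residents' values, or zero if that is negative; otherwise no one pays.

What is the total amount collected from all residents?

10

Total value 64 ≥ cost 44, so it is built.
Resident 1: others sum to 38; max(0, 44 - 38) = 6.
Resident 2: others sum to 59; max(0, 44 - 59) = 0.
Resident 3: others sum to 40; max(0, 44 - 40) = 4.
Resident 4: others sum to 55; max(0, 44 - 55) = 0.
Total collected = 6 + 0 + 4 + 0 = 10.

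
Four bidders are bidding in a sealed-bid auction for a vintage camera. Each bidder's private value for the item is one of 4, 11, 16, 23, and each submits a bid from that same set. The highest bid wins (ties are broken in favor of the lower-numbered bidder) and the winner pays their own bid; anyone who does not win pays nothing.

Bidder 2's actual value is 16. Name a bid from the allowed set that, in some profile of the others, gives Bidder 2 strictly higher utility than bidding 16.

11

Suppose Bidder 1 bids 4, Bidder 3 bids 4 and Bidder 4 bids 4.
Bid 16: wins, pays 16, utility 16 - 16 = 0.
Bid 11: wins, pays 11, utility 16 - 11 = 5.
So bidding 11 beats truth here (5 > 0).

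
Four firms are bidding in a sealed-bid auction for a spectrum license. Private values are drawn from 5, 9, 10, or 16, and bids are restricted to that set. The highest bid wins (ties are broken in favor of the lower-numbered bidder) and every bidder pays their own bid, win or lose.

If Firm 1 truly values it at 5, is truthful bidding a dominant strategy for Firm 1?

Consider the case where Firm 2 bids 5, Firm 3 bids 5 and Firm 4 bids 9.
Truthful bid 5: loses but pays 5, utility -5.
Bid 9 instead: wins, pays 9, utility 5 - 9 = -4.
Since -4 > -5, bidding 9 is strictly better here, so truthful bidding is not dominant.

No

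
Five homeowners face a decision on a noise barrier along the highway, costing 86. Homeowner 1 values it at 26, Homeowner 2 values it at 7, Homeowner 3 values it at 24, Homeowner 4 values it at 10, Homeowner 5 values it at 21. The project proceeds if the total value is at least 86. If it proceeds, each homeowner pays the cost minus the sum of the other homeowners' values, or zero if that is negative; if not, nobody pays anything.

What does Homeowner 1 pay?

Total value 88 ≥ cost 86, so the project is built.
The other homeowners' values sum to 62.
Cost minus that sum is 86 - 62 = 24.

24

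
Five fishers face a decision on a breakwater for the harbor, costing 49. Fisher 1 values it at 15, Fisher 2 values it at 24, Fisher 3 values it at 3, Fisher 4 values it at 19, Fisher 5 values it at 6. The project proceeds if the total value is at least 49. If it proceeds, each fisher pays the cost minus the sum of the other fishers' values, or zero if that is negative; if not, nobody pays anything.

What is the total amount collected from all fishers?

7

Total value 67 ≥ cost 49, so it is built.
Fisher 1: others sum to 52; max(0, 49 - 52) = 0.
Fisher 2: others sum to 43; max(0, 49 - 43) = 6.
Fisher 3: others sum to 64; max(0, 49 - 64) = 0.
Fisher 4: others sum to 48; max(0, 49 - 48) = 1.
Fisher 5: others sum to 61; max(0, 49 - 61) = 0.
Total collected = 0 + 6 + 0 + 1 + 0 = 7.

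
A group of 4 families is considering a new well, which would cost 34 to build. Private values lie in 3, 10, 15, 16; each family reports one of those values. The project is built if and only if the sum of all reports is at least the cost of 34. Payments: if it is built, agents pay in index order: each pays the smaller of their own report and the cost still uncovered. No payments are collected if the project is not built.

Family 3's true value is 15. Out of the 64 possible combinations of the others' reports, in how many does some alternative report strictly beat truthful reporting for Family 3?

Others report (3, 10, 15): truth gives 0; report 10 gives 5 > 0. Violating.
Others report (3, 10, 16): truth gives 0; report 10 gives 5 > 0. Violating.
Others report (3, 15, 10): truth gives 0; report 10 gives 5 > 0. Violating.
Others report (3, 15, 15): truth gives 0; report 3 gives 12 > 0. Violating.
Others report (3, 3, 3): truth gives 0; no alternative beats it.
Others report (3, 3, 10): truth gives 0; no alternative beats it.
(Checking all 64 profiles: 35 have a profitable deviation, 29 do not.)

35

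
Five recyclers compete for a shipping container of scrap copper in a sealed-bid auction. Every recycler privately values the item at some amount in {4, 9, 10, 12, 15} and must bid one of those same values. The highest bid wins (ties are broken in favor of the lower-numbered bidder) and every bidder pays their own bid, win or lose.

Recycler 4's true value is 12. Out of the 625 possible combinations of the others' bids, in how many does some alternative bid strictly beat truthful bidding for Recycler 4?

Others bid (4, 4, 4, 4): truth gives 0; bid 9 gives 3 > 0. Violating.
Others bid (4, 4, 4, 9): truth gives 0; bid 9 gives 3 > 0. Violating.
Others bid (4, 4, 4, 10): truth gives 0; bid 10 gives 2 > 0. Violating.
Others bid (4, 4, 4, 15): truth gives -12; bid 15 gives -3 > -12. Violating.
Others bid (4, 4, 4, 12): truth gives 0; no alternative beats it.
Others bid (4, 4, 9, 12): truth gives 0; no alternative beats it.
(Checking all 625 profiles: 541 have a profitable deviation, 84 do not.)

541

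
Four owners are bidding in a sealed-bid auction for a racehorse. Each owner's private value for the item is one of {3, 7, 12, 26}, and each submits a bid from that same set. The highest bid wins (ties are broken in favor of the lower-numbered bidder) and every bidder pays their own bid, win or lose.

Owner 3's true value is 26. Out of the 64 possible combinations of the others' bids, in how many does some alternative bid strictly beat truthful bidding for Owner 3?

Others bid (3, 3, 3): truth gives 0; bid 7 gives 19 > 0. Violating.
Others bid (3, 3, 7): truth gives 0; bid 7 gives 19 > 0. Violating.
Others bid (3, 3, 12): truth gives 0; bid 12 gives 14 > 0. Violating.
Others bid (3, 7, 3): truth gives 0; bid 12 gives 14 > 0. Violating.
Others bid (3, 3, 26): truth gives 0; no alternative beats it.
Others bid (3, 7, 26): truth gives 0; no alternative beats it.
(Checking all 64 profiles: 40 have a profitable deviation, 24 do not.)

40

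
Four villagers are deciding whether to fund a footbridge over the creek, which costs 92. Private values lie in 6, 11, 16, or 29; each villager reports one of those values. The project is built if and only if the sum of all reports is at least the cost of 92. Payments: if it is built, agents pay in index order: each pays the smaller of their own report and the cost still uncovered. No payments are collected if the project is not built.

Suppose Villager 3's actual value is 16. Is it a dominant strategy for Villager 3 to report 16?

Consider the case where Villager 1 reports 29, Villager 2 reports 29 and Villager 4 reports 29.
Truthful report 16: project built, pays 16, utility 16 - 16 = 0.
Report 6 instead: project built, pays 6, utility 16 - 6 = 10.
Since 10 > 0, reporting 6 is strictly better here, so truthful reporting is not dominant.

No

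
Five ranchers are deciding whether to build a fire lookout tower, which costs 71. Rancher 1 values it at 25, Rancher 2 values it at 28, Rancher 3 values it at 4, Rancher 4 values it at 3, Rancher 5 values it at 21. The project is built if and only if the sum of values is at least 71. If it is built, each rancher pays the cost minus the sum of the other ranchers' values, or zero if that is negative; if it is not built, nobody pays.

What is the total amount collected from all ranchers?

44

Total value 81 ≥ cost 71, so it is built.
Rancher 1: others sum to 56; max(0, 71 - 56) = 15.
Rancher 2: others sum to 53; max(0, 71 - 53) = 18.
Rancher 3: others sum to 77; max(0, 71 - 77) = 0.
Rancher 4: others sum to 78; max(0, 71 - 78) = 0.
Rancher 5: others sum to 60; max(0, 71 - 60) = 11.
Total collected = 15 + 18 + 0 + 0 + 11 = 44.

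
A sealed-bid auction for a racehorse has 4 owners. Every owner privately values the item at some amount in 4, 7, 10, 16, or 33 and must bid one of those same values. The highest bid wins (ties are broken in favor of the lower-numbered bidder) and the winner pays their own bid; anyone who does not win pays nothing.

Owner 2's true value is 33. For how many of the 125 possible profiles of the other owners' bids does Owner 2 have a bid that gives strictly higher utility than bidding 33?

48

Others bid (4, 4, 4): truth gives 0; bid 7 gives 26 > 0. Violating.
Others bid (4, 4, 7): truth gives 0; bid 7 gives 26 > 0. Violating.
Others bid (4, 4, 10): truth gives 0; bid 10 gives 23 > 0. Violating.
Others bid (4, 4, 16): truth gives 0; bid 16 gives 17 > 0. Violating.
Others bid (4, 4, 33): truth gives 0; no alternative beats it.
Others bid (4, 7, 33): truth gives 0; no alternative beats it.
(Checking all 125 profiles: 48 have a profitable deviation, 77 do not.)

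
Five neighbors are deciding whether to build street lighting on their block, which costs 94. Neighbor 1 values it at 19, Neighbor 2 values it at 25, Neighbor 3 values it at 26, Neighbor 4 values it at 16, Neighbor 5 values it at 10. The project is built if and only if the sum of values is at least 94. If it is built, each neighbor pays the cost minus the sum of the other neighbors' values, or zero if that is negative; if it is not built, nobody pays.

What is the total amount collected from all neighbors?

86

Total value 96 ≥ cost 94, so it is built.
Neighbor 1: others sum to 77; max(0, 94 - 77) = 17.
Neighbor 2: others sum to 71; max(0, 94 - 71) = 23.
Neighbor 3: others sum to 70; max(0, 94 - 70) = 24.
Neighbor 4: others sum to 80; max(0, 94 - 80) = 14.
Neighbor 5: others sum to 86; max(0, 94 - 86) = 8.
Total collected = 17 + 23 + 24 + 14 + 8 = 86.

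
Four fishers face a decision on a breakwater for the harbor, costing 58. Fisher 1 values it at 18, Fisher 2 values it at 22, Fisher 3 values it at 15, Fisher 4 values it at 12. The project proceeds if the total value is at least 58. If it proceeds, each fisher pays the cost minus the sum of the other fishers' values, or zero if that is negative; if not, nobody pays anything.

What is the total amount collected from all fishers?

Total value 67 ≥ cost 58, so it is built.
Fisher 1: others sum to 49; max(0, 58 - 49) = 9.
Fisher 2: others sum to 45; max(0, 58 - 45) = 13.
Fisher 3: others sum to 52; max(0, 58 - 52) = 6.
Fisher 4: others sum to 55; max(0, 58 - 55) = 3.
Total collected = 9 + 13 + 6 + 3 = 31.

31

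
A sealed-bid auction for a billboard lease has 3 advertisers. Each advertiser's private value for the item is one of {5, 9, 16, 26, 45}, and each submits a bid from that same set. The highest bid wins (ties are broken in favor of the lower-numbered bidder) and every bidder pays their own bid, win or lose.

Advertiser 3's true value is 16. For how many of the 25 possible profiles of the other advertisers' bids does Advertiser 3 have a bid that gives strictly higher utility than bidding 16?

Others bid (5, 5): truth gives 0; bid 9 gives 7 > 0. Violating.
Others bid (5, 16): truth gives -16; bid 5 gives -5 > -16. Violating.
Others bid (5, 26): truth gives -16; bid 5 gives -5 > -16. Violating.
Others bid (5, 45): truth gives -16; bid 5 gives -5 > -16. Violating.
Others bid (5, 9): truth gives 0; no alternative beats it.
Others bid (9, 5): truth gives 0; no alternative beats it.
(Checking all 25 profiles: 22 have a profitable deviation, 3 do not.)

22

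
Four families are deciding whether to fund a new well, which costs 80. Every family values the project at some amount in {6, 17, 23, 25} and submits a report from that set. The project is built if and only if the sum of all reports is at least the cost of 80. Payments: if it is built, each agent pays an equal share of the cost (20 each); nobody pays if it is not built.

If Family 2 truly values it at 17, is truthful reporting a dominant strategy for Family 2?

Consider the case where Family 1 reports 17, Family 3 reports 23 and Family 4 reports 23.
Truthful report 17: project built, pays 20, utility 17 - 20 = -3.
Report 6 instead: project not built, utility 0.
Since 0 > -3, reporting 6 is strictly better here, so truthful reporting is not dominant.

No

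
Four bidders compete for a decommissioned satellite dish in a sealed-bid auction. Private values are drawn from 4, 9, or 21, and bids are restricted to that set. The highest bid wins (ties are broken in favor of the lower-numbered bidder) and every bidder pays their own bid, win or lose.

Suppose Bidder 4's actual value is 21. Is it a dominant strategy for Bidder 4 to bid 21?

No

Consider the case where Bidder 1 bids 4, Bidder 2 bids 4 and Bidder 3 bids 4.
Truthful bid 21: wins, pays 21, utility 21 - 21 = 0.
Bid 9 instead: wins, pays 9, utility 21 - 9 = 12.
Since 12 > 0, bidding 9 is strictly better here, so truthful bidding is not dominant.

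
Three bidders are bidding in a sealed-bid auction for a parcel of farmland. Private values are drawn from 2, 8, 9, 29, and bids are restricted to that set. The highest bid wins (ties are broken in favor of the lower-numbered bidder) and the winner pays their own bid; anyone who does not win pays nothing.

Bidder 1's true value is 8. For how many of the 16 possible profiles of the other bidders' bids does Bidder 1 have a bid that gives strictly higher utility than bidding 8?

Others bid (2, 2): truth gives 0; bid 2 gives 6 > 0. Violating.
Others bid (2, 8): truth gives 0; no alternative beats it.
Others bid (2, 9): truth gives 0; no alternative beats it.
(Checking all 16 profiles: 1 has a profitable deviation, 15 do not.)

1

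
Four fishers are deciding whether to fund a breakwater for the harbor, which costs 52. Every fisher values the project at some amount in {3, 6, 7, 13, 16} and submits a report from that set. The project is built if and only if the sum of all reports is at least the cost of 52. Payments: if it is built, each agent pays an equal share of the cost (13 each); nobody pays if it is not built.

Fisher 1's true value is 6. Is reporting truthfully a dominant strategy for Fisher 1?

Consider the case where Fisher 2 reports 16, Fisher 3 reports 16 and Fisher 4 reports 16.
Truthful report 6: project built, pays 13, utility 6 - 13 = -7.
Report 3 instead: project not built, utility 0.
Since 0 > -7, reporting 3 is strictly better here, so truthful reporting is not dominant.

No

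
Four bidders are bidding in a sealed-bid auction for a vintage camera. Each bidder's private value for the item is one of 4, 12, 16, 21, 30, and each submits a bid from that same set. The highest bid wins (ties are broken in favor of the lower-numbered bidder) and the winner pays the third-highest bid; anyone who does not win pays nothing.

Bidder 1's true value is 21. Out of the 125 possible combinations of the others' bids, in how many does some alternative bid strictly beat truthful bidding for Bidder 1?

Others bid (4, 4, 30): truth gives 0; bid 30 gives 17 > 0. Violating.
Others bid (4, 12, 30): truth gives 0; bid 30 gives 9 > 0. Violating.
Others bid (4, 16, 30): truth gives 0; bid 30 gives 5 > 0. Violating.
Others bid (4, 30, 4): truth gives 0; bid 30 gives 17 > 0. Violating.
Others bid (4, 4, 4): truth gives 17; no alternative beats it.
Others bid (4, 4, 12): truth gives 17; no alternative beats it.
(Checking all 125 profiles: 27 have a profitable deviation, 98 do not.)

27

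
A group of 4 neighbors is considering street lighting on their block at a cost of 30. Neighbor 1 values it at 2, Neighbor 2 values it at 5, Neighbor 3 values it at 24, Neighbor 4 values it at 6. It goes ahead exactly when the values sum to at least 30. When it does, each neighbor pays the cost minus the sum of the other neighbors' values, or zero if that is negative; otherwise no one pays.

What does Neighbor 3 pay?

17

Total value 37 ≥ cost 30, so the project is built.
The other neighbors' values sum to 13.
Cost minus that sum is 30 - 13 = 17.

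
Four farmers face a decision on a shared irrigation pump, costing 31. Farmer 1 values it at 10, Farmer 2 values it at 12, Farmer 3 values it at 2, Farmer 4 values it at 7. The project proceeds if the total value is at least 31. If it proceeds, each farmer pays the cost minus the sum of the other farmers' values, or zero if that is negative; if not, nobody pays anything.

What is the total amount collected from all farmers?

Total value 31 ≥ cost 31, so it is built.
Farmer 1: others sum to 21; max(0, 31 - 21) = 10.
Farmer 2: others sum to 19; max(0, 31 - 19) = 12.
Farmer 3: others sum to 29; max(0, 31 - 29) = 2.
Farmer 4: others sum to 24; max(0, 31 - 24) = 7.
Total collected = 10 + 12 + 2 + 7 = 31.

31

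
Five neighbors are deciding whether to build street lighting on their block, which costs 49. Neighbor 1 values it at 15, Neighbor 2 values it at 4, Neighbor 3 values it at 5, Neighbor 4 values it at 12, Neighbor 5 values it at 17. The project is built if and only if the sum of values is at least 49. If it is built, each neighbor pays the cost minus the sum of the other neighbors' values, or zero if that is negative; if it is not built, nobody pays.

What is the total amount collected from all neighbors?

33

Total value 53 ≥ cost 49, so it is built.
Neighbor 1: others sum to 38; max(0, 49 - 38) = 11.
Neighbor 2: others sum to 49; max(0, 49 - 49) = 0.
Neighbor 3: others sum to 48; max(0, 49 - 48) = 1.
Neighbor 4: others sum to 41; max(0, 49 - 41) = 8.
Neighbor 5: others sum to 36; max(0, 49 - 36) = 13.
Total collected = 11 + 0 + 1 + 8 + 13 = 33.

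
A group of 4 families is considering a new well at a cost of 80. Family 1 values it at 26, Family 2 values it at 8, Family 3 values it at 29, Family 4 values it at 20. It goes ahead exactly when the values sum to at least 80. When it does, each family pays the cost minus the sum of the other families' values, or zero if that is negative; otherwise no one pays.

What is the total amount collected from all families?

71

Total value 83 ≥ cost 80, so it is built.
Family 1: others sum to 57; max(0, 80 - 57) = 23.
Family 2: others sum to 75; max(0, 80 - 75) = 5.
Family 3: others sum to 54; max(0, 80 - 54) = 26.
Family 4: others sum to 63; max(0, 80 - 63) = 17.
Total collected = 23 + 5 + 26 + 17 = 71.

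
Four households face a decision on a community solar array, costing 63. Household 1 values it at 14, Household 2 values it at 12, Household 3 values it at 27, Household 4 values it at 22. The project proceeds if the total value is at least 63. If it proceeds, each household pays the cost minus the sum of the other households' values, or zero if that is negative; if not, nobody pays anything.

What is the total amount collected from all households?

Total value 75 ≥ cost 63, so it is built.
Household 1: others sum to 61; max(0, 63 - 61) = 2.
Household 2: others sum to 63; max(0, 63 - 63) = 0.
Household 3: others sum to 48; max(0, 63 - 48) = 15.
Household 4: others sum to 53; max(0, 63 - 53) = 10.
Total collected = 2 + 0 + 15 + 10 = 27.

27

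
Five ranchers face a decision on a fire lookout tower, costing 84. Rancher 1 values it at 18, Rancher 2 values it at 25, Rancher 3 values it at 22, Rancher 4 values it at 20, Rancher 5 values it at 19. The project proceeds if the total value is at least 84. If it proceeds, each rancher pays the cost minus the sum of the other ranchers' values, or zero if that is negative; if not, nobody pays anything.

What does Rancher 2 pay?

Total value 104 ≥ cost 84, so the project is built.
The other ranchers' values sum to 79.
Cost minus that sum is 84 - 79 = 5.

5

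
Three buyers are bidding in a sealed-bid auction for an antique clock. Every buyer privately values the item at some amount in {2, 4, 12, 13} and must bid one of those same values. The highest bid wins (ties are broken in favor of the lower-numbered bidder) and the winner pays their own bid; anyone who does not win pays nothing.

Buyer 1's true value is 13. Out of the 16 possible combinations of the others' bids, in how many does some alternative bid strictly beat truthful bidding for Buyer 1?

9

Others bid (2, 2): truth gives 0; bid 2 gives 11 > 0. Violating.
Others bid (2, 4): truth gives 0; bid 4 gives 9 > 0. Violating.
Others bid (2, 12): truth gives 0; bid 12 gives 1 > 0. Violating.
Others bid (4, 2): truth gives 0; bid 4 gives 9 > 0. Violating.
Others bid (2, 13): truth gives 0; no alternative beats it.
Others bid (4, 13): truth gives 0; no alternative beats it.
(Checking all 16 profiles: 9 have a profitable deviation, 7 do not.)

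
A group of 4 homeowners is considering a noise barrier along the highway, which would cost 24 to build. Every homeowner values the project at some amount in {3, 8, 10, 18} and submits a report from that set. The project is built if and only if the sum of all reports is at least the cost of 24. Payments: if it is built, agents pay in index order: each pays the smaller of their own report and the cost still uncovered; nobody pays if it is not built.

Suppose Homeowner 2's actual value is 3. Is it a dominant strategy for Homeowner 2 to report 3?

Yes

Check each profile of the others' reports and compare truth against every alternative report.
Others report (3, 3, 10): truth gives 0, best alternative gives -5.
Others report (3, 3, 18): truth gives 0, best alternative gives -5.
Others report (3, 8, 8): truth gives 0, best alternative gives -5.
Others report (3, 8, 10): truth gives 0, best alternative gives -5.
Others report (3, 8, 18): truth gives 0, best alternative gives -5.
Others report (3, 10, 3): truth gives 0, best alternative gives -5.
(Remaining 58 profiles checked similarly; truth is weakly best in each.)
In every case the truthful report is at least as good as any alternative, so it is a dominant strategy.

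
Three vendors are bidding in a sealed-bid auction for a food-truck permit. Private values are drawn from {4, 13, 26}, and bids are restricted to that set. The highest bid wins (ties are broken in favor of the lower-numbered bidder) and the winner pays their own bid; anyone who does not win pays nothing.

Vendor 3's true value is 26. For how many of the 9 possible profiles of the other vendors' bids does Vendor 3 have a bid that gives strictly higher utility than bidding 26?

1

Others bid (4, 4): truth gives 0; bid 13 gives 13 > 0. Violating.
Others bid (4, 13): truth gives 0; no alternative beats it.
Others bid (4, 26): truth gives 0; no alternative beats it.
(Checking all 9 profiles: 1 has a profitable deviation, 8 do not.)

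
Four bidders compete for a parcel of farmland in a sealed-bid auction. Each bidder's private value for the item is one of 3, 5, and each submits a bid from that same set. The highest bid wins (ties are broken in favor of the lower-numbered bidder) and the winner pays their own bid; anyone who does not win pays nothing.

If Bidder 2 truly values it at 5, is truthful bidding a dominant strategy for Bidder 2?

Check each profile of the others' bids and compare truth against every alternative bid.
Others bid (3, 3, 3): truth gives 0, best alternative gives 0.
Others bid (3, 3, 5): truth gives 0, best alternative gives 0.
Others bid (3, 5, 3): truth gives 0, best alternative gives 0.
Others bid (3, 5, 5): truth gives 0, best alternative gives 0.
Others bid (5, 3, 3): truth gives 0, best alternative gives 0.
Others bid (5, 3, 5): truth gives 0, best alternative gives 0.
(Remaining 2 profiles checked similarly; truth is weakly best in each.)
In every case the truthful bid is at least as good as any alternative, so it is a dominant strategy.

Yes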